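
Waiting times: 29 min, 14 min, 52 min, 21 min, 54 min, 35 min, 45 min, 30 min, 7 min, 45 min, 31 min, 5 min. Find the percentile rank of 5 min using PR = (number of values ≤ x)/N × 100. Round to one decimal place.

8.3

N = 12.
Strictly below 5: 0. Equal to 5: 1.
PR = 1/12 × 100 = 8.3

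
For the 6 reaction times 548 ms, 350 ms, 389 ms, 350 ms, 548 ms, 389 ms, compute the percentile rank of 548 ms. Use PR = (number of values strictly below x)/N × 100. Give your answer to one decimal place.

66.7

N = 6.
Strictly below 548: 4. Equal to 548: 2.
PR = 4/6 × 100 = 66.7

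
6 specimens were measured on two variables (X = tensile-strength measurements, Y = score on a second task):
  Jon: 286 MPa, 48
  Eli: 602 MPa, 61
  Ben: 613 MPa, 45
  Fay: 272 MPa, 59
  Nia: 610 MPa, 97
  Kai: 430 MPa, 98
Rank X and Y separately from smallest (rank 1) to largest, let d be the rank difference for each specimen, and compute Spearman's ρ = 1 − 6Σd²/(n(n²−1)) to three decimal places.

Ranks of variable 1: 2, 4, 6, 1, 5, 3
Ranks of variable 2: 2, 4, 1, 3, 5, 6
d = r₁ − r₂: 0, 0, 5, -2, 0, -3
d²: 0, 0, 25, 4, 0, 9; Σd² = 38
ρ = 1 − 6·38/(6·35) = 1 − 228/210 = -0.086

-0.086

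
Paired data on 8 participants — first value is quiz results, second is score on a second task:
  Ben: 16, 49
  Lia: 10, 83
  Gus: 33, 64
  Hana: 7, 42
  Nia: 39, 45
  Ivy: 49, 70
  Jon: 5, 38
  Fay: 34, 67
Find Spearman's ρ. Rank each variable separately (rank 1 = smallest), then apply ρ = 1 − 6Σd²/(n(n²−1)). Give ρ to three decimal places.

Ranks of variable 1: 4, 3, 5, 2, 7, 8, 1, 6
Ranks of variable 2: 4, 8, 5, 2, 3, 7, 1, 6
d = r₁ − r₂: 0, -5, 0, 0, 4, 1, 0, 0
d²: 0, 25, 0, 0, 16, 1, 0, 0; Σd² = 42
ρ = 1 − 6·42/(8·63) = 1 − 252/504 = 0.500

0.500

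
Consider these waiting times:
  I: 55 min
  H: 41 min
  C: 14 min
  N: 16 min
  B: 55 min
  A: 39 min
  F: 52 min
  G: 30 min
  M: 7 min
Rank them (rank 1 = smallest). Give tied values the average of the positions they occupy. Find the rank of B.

Sorted (ascending): 7, 14, 16, 30, 39, 41, 52, 55, 55
The 2 values of 55 occupy positions 8–9 → average rank (8+9)/2 = 8.5.
B has value 55 min → rank 8.5.

8.5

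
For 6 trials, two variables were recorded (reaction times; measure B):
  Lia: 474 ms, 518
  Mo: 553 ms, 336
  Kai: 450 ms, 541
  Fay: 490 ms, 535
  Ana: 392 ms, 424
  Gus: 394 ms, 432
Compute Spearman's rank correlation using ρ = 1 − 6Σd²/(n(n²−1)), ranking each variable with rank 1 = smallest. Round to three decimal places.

-0.029

Ranks of variable 1: 4, 6, 3, 5, 1, 2
Ranks of variable 2: 4, 1, 6, 5, 2, 3
d = r₁ − r₂: 0, 5, -3, 0, -1, -1
d²: 0, 25, 9, 0, 1, 1; Σd² = 36
ρ = 1 − 6·36/(6·35) = 1 − 216/210 = -0.029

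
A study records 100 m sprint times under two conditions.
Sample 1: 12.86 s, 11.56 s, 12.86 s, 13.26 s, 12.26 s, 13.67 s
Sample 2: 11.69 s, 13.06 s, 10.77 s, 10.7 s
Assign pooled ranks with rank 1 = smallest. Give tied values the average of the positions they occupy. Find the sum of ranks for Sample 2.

Sorted (ascending): 10.7, 10.77, 11.56, 11.69, 12.26, 12.86, 12.86, 13.06, 13.26, 13.67
The 2 values of 12.86 occupy positions 6–7 → average rank (6+7)/2 = 6.5.
Sample 2 values → pooled ranks: 11.69→4, 13.06→8, 10.77→2, 10.7→1
Rank sum = 4 + 8 + 2 + 1 = 15

15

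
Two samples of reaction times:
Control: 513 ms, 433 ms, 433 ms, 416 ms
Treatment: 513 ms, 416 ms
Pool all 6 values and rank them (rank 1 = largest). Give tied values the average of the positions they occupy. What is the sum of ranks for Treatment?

Sorted (descending): 513, 513, 433, 433, 416, 416
The 2 values of 513 occupy positions 1–2 → average rank (1+2)/2 = 1.5.
The 2 values of 433 occupy positions 3–4 → average rank (3+4)/2 = 3.5.
The 2 values of 416 occupy positions 5–6 → average rank (5+6)/2 = 5.5.
Treatment values → pooled ranks: 513→1.5, 416→5.5
Rank sum = 1.5 + 5.5 = 7

7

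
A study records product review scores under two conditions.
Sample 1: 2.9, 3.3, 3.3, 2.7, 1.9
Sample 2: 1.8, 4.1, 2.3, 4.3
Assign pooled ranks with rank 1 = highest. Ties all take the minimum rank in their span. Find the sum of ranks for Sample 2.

19

Sorted (descending): 4.3, 4.1, 3.3, 3.3, 2.9, 2.7, 2.3, 1.9, 1.8
The 2 values of 3.3 occupy positions 3–4 → each gets rank 3.
Sample 2 values → pooled ranks: 1.8→9, 4.1→2, 2.3→7, 4.3→1
Rank sum = 9 + 2 + 7 + 1 = 19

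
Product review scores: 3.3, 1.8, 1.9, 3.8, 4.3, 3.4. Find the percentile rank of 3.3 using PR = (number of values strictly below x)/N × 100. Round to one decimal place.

N = 6.
Strictly below 3.3: 2. Equal to 3.3: 1.
PR = 2/6 × 100 = 33.3

33.3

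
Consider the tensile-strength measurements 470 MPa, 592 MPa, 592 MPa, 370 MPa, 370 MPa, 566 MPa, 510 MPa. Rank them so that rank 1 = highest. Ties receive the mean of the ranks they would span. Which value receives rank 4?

Sorted (descending): 592, 592, 566, 510, 470, 370, 370
The 2 values of 592 occupy positions 1–2 → average rank (1+2)/2 = 1.5.
The 2 values of 370 occupy positions 6–7 → average rank (6+7)/2 = 6.5.
Rank 4 → value 510.

510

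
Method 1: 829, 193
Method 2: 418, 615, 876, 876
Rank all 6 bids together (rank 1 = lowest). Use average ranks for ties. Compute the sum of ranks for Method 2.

Sorted (ascending): 193, 418, 615, 829, 876, 876
The 2 values of 876 occupy positions 5–6 → average rank (5+6)/2 = 5.5.
Method 2 values → pooled ranks: 418→2, 615→3, 876→5.5, 876→5.5
Rank sum = 2 + 3 + 5.5 + 5.5 = 16

16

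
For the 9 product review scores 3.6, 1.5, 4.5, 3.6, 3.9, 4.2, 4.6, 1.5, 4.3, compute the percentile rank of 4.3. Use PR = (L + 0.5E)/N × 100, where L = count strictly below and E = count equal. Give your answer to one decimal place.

72.2

N = 9.
Strictly below 4.3: 6. Equal to 4.3: 1.
PR = (6 + 0.5·1)/9 × 100 = 72.2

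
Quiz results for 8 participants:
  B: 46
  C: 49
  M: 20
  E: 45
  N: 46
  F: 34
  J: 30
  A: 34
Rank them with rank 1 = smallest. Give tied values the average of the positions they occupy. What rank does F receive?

Sorted (ascending): 20, 30, 34, 34, 45, 46, 46, 49
The 2 values of 34 occupy positions 3–4 → average rank (3+4)/2 = 3.5.
The 2 values of 46 occupy positions 6–7 → average rank (6+7)/2 = 6.5.
F has value 34 → rank 3.5.

3.5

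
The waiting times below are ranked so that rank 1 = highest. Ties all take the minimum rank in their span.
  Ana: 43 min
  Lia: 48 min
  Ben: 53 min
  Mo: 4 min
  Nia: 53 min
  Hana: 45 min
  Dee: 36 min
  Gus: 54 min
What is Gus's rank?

1

Sorted (descending): 54, 53, 53, 48, 45, 43, 36, 4
The 2 values of 53 occupy positions 2–3 → each gets rank 2.
Gus has value 54 min → rank 1.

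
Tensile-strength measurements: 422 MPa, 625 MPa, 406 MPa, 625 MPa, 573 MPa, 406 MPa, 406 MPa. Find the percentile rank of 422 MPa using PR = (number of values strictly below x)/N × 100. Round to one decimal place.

42.9

N = 7.
Strictly below 422: 3. Equal to 422: 1.
PR = 3/7 × 100 = 42.9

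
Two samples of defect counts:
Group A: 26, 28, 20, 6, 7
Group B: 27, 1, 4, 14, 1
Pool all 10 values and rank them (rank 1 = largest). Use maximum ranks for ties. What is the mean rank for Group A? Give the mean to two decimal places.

4.20

Sorted (descending): 28, 27, 26, 20, 14, 7, 6, 4, 1, 1
The 2 values of 1 occupy positions 9–10 → each gets rank 10.
Group A values → pooled ranks: 26→3, 28→1, 20→4, 6→7, 7→6
Mean rank = (3 + 1 + 4 + 7 + 6) / 5 = 4.20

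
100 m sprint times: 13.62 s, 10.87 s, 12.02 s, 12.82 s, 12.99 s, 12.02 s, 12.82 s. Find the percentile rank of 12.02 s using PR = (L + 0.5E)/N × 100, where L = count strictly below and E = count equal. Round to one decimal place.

N = 7.
Strictly below 12.02: 1. Equal to 12.02: 2.
PR = (1 + 0.5·2)/7 × 100 = 28.6

28.6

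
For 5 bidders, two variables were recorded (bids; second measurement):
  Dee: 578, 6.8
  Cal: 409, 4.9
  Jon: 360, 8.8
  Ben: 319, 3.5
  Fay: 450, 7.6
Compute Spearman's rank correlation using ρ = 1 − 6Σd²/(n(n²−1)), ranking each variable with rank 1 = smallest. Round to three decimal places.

0.300

Ranks of variable 1: 5, 3, 2, 1, 4
Ranks of variable 2: 3, 2, 5, 1, 4
d = r₁ − r₂: 2, 1, -3, 0, 0
d²: 4, 1, 9, 0, 0; Σd² = 14
ρ = 1 − 6·14/(5·24) = 1 − 84/120 = 0.300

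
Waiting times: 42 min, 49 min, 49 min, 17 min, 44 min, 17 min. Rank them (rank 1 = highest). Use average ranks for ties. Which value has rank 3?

44

Sorted (descending): 49, 49, 44, 42, 17, 17
The 2 values of 49 occupy positions 1–2 → average rank (1+2)/2 = 1.5.
The 2 values of 17 occupy positions 5–6 → average rank (5+6)/2 = 5.5.
Rank 3 → value 44.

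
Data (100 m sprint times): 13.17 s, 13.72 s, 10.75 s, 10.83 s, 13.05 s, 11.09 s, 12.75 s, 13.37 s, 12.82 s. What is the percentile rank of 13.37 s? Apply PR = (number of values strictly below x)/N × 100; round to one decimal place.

77.8

N = 9.
Strictly below 13.37: 7. Equal to 13.37: 1.
PR = 7/9 × 100 = 77.8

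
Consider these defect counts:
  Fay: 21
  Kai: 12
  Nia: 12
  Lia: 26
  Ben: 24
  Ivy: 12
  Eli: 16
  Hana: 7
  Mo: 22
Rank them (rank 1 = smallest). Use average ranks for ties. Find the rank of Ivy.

Sorted (ascending): 7, 12, 12, 12, 16, 21, 22, 24, 26
The 3 values of 12 occupy positions 2–4 → average rank 3.
Ivy has value 12 → rank 3.

3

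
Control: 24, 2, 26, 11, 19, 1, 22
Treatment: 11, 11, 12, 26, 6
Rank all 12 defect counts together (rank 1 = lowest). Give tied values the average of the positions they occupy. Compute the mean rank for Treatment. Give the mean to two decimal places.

6.30

Sorted (ascending): 1, 2, 6, 11, 11, 11, 12, 19, 22, 24, 26, 26
The 3 values of 11 occupy positions 4–6 → average rank 5.
The 2 values of 26 occupy positions 11–12 → average rank (11+12)/2 = 11.5.
Treatment values → pooled ranks: 11→5, 11→5, 12→7, 26→11.5, 6→3
Mean rank = (5 + 5 + 7 + 11.5 + 3) / 5 = 6.30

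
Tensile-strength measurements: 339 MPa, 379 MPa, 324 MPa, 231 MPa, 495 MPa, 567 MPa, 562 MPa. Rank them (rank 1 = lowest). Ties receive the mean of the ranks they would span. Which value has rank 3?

Sorted (ascending): 231, 324, 339, 379, 495, 562, 567
No ties — each value takes its position as its rank.
Rank 3 → value 339.

339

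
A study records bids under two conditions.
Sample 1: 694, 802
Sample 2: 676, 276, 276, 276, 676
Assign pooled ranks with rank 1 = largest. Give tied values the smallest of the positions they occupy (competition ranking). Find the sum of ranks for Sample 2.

Sorted (descending): 802, 694, 676, 676, 276, 276, 276
The 2 values of 676 occupy positions 3–4 → each gets rank 3.
The 3 values of 276 occupy positions 5–7 → each gets rank 5.
Sample 2 values → pooled ranks: 676→3, 276→5, 276→5, 276→5, 676→3
Rank sum = 3 + 5 + 5 + 5 + 3 = 21

21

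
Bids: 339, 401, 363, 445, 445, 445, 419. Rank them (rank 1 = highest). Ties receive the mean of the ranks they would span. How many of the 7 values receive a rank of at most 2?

3

Sorted (descending): 445, 445, 445, 419, 401, 363, 339
The 3 values of 445 occupy positions 1–3 → average rank 2.
Ranks ≤ 2: {2, 2, 2} → 3 values.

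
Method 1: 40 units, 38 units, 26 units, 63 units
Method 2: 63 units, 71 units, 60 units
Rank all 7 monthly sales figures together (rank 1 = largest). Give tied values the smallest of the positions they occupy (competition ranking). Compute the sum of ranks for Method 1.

Sorted (descending): 71, 63, 63, 60, 40, 38, 26
The 2 values of 63 occupy positions 2–3 → each gets rank 2.
Method 1 values → pooled ranks: 40→5, 38→6, 26→7, 63→2
Rank sum = 5 + 6 + 7 + 2 = 20

20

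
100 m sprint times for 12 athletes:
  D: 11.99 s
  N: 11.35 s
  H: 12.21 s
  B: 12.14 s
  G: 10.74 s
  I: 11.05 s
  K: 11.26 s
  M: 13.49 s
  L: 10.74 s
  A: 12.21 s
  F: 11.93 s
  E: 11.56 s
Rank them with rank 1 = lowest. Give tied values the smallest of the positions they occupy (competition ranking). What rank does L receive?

Sorted (ascending): 10.74, 10.74, 11.05, 11.26, 11.35, 11.56, 11.93, 11.99, 12.14, 12.21, 12.21, 13.49
The 2 values of 10.74 occupy positions 1–2 → each gets rank 1.
The 2 values of 12.21 occupy positions 10–11 → each gets rank 10.
L has value 10.74 s → rank 1.

1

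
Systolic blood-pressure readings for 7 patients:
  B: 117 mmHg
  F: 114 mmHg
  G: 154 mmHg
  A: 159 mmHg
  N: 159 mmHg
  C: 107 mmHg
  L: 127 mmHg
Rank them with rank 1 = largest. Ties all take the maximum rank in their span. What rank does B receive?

5

Sorted (descending): 159, 159, 154, 127, 117, 114, 107
The 2 values of 159 occupy positions 1–2 → each gets rank 2.
B has value 117 mmHg → rank 5.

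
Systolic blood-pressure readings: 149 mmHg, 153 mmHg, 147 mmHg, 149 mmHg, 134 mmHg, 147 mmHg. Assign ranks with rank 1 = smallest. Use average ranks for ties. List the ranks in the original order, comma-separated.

4.5, 6, 2.5, 4.5, 1, 2.5

Sorted (ascending): 134, 147, 147, 149, 149, 153
The 2 values of 147 occupy positions 2–3 → average rank (2+3)/2 = 2.5.
The 2 values of 149 occupy positions 4–5 → average rank (4+5)/2 = 4.5.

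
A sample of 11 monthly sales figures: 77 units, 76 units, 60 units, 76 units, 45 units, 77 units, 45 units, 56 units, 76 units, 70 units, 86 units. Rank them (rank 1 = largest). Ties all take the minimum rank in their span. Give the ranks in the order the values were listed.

Sorted (descending): 86, 77, 77, 76, 76, 76, 70, 60, 56, 45, 45
The 2 values of 77 occupy positions 2–3 → each gets rank 2.
The 3 values of 76 occupy positions 4–6 → each gets rank 4.
The 2 values of 45 occupy positions 10–11 → each gets rank 10.

2, 4, 8, 4, 10, 2, 10, 9, 4, 7, 1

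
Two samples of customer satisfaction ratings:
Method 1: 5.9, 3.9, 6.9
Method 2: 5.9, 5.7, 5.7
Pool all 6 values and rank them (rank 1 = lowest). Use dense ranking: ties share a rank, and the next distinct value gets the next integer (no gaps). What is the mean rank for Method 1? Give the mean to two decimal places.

2.67

Sorted (ascending): 3.9, 5.7, 5.7, 5.9, 5.9, 6.9
The 2 values of 5.7 share dense rank 2.
The 2 values of 5.9 share dense rank 3.
Remaining distinct values take the next consecutive integers.
Method 1 values → pooled ranks: 5.9→3, 3.9→1, 6.9→4
Mean rank = (3 + 1 + 4) / 3 = 2.67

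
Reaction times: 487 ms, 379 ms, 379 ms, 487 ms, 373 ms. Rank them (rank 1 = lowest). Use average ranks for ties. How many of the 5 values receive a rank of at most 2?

Sorted (ascending): 373, 379, 379, 487, 487
The 2 values of 379 occupy positions 2–3 → average rank (2+3)/2 = 2.5.
The 2 values of 487 occupy positions 4–5 → average rank (4+5)/2 = 4.5.
Ranks ≤ 2: {1} → 1 value.

1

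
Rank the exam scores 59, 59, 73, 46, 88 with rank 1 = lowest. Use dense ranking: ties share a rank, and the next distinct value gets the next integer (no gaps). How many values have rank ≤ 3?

Sorted (ascending): 46, 59, 59, 73, 88
The 2 values of 59 share dense rank 2.
Remaining distinct values take the next consecutive integers.
Ranks ≤ 3: {1, 2, 2, 3} → 4 values.

4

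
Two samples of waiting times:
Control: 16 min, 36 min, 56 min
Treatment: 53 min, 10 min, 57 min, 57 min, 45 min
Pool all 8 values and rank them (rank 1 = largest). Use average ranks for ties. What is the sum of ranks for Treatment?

20

Sorted (descending): 57, 57, 56, 53, 45, 36, 16, 10
The 2 values of 57 occupy positions 1–2 → average rank (1+2)/2 = 1.5.
Treatment values → pooled ranks: 53→4, 10→8, 57→1.5, 57→1.5, 45→5
Rank sum = 4 + 8 + 1.5 + 1.5 + 5 = 20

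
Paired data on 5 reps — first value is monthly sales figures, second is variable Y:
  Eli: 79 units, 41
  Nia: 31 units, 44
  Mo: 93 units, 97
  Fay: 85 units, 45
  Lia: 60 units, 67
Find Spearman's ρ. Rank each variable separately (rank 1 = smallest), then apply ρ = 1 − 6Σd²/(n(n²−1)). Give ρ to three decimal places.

Ranks of variable 1: 3, 1, 5, 4, 2
Ranks of variable 2: 1, 2, 5, 3, 4
d = r₁ − r₂: 2, -1, 0, 1, -2
d²: 4, 1, 0, 1, 4; Σd² = 10
ρ = 1 − 6·10/(5·24) = 1 − 60/120 = 0.500

0.500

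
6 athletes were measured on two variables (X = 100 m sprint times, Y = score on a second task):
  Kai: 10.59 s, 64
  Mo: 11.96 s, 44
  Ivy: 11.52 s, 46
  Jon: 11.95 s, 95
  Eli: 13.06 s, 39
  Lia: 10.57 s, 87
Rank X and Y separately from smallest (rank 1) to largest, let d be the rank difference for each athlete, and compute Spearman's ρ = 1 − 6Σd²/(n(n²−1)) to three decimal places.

Ranks of variable 1: 2, 5, 3, 4, 6, 1
Ranks of variable 2: 4, 2, 3, 6, 1, 5
d = r₁ − r₂: -2, 3, 0, -2, 5, -4
d²: 4, 9, 0, 4, 25, 16; Σd² = 58
ρ = 1 − 6·58/(6·35) = 1 − 348/210 = -0.657

-0.657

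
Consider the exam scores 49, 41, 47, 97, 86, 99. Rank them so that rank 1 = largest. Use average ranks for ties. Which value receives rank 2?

97

Sorted (descending): 99, 97, 86, 49, 47, 41
No ties — each value takes its position as its rank.
Rank 2 → value 97.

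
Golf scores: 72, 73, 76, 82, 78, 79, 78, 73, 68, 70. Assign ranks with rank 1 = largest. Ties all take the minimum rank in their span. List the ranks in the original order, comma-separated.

Sorted (descending): 82, 79, 78, 78, 76, 73, 73, 72, 70, 68
The 2 values of 78 occupy positions 3–4 → each gets rank 3.
The 2 values of 73 occupy positions 6–7 → each gets rank 6.

8, 6, 5, 1, 3, 2, 3, 6, 10, 9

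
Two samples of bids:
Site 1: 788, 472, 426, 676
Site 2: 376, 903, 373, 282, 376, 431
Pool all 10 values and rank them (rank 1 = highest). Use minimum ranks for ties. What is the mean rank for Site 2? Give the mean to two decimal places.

Sorted (descending): 903, 788, 676, 472, 431, 426, 376, 376, 373, 282
The 2 values of 376 occupy positions 7–8 → each gets rank 7.
Site 2 values → pooled ranks: 376→7, 903→1, 373→9, 282→10, 376→7, 431→5
Mean rank = (7 + 1 + 9 + 10 + 7 + 5) / 6 = 6.50

6.50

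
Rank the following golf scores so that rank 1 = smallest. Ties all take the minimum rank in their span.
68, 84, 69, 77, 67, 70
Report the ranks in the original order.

2, 6, 3, 5, 1, 4

Sorted (ascending): 67, 68, 69, 70, 77, 84
No ties — each value takes its position as its rank.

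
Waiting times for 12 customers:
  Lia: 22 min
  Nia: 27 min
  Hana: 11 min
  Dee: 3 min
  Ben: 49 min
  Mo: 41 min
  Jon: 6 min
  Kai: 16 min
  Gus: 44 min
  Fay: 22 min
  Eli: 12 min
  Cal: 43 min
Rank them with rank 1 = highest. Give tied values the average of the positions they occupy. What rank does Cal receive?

Sorted (descending): 49, 44, 43, 41, 27, 22, 22, 16, 12, 11, 6, 3
The 2 values of 22 occupy positions 6–7 → average rank (6+7)/2 = 6.5.
Cal has value 43 min → rank 3.

3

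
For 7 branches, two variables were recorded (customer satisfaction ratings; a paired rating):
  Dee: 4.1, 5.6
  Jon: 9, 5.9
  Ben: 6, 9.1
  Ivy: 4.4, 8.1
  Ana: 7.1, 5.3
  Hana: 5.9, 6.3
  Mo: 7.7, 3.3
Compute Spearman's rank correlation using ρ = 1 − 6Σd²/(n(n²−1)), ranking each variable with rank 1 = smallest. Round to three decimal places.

Ranks of variable 1: 1, 7, 4, 2, 5, 3, 6
Ranks of variable 2: 3, 4, 7, 6, 2, 5, 1
d = r₁ − r₂: -2, 3, -3, -4, 3, -2, 5
d²: 4, 9, 9, 16, 9, 4, 25; Σd² = 76
ρ = 1 − 6·76/(7·48) = 1 − 456/336 = -0.357

-0.357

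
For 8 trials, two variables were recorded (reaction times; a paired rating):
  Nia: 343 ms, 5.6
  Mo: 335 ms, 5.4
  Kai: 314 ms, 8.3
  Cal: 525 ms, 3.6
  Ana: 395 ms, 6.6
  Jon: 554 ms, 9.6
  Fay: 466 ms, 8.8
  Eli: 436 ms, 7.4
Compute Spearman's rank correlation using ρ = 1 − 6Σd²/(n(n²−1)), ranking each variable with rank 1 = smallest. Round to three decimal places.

0.262

Ranks of variable 1: 3, 2, 1, 7, 4, 8, 6, 5
Ranks of variable 2: 3, 2, 6, 1, 4, 8, 7, 5
d = r₁ − r₂: 0, 0, -5, 6, 0, 0, -1, 0
d²: 0, 0, 25, 36, 0, 0, 1, 0; Σd² = 62
ρ = 1 − 6·62/(8·63) = 1 − 372/504 = 0.262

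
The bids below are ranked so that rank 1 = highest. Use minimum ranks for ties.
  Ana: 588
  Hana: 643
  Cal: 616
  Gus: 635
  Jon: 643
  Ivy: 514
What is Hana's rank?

Sorted (descending): 643, 643, 635, 616, 588, 514
The 2 values of 643 occupy positions 1–2 → each gets rank 1.
Hana has value 643 → rank 1.

1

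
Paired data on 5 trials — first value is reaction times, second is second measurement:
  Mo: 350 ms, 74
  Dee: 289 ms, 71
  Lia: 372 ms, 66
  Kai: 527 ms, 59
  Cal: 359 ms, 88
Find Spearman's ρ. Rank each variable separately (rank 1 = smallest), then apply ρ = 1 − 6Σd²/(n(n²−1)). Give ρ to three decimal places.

Ranks of variable 1: 2, 1, 4, 5, 3
Ranks of variable 2: 4, 3, 2, 1, 5
d = r₁ − r₂: -2, -2, 2, 4, -2
d²: 4, 4, 4, 16, 4; Σd² = 32
ρ = 1 − 6·32/(5·24) = 1 − 192/120 = -0.600

-0.600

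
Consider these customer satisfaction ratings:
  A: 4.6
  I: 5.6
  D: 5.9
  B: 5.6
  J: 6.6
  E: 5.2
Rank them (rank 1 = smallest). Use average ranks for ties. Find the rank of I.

Sorted (ascending): 4.6, 5.2, 5.6, 5.6, 5.9, 6.6
The 2 values of 5.6 occupy positions 3–4 → average rank (3+4)/2 = 3.5.
I has value 5.6 → rank 3.5.

3.5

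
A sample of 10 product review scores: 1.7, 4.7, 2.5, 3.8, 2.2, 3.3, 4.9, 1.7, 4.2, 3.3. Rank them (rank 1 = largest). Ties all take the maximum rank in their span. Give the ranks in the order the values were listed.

Sorted (descending): 4.9, 4.7, 4.2, 3.8, 3.3, 3.3, 2.5, 2.2, 1.7, 1.7
The 2 values of 3.3 occupy positions 5–6 → each gets rank 6.
The 2 values of 1.7 occupy positions 9–10 → each gets rank 10.

10, 2, 7, 4, 8, 6, 1, 10, 3, 6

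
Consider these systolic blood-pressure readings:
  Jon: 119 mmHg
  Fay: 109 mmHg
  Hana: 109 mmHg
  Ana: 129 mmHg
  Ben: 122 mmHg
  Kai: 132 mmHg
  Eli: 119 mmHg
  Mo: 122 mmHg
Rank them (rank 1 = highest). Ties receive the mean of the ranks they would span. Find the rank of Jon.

5.5

Sorted (descending): 132, 129, 122, 122, 119, 119, 109, 109
The 2 values of 122 occupy positions 3–4 → average rank (3+4)/2 = 3.5.
The 2 values of 119 occupy positions 5–6 → average rank (5+6)/2 = 5.5.
The 2 values of 109 occupy positions 7–8 → average rank (7+8)/2 = 7.5.
Jon has value 119 mmHg → rank 5.5.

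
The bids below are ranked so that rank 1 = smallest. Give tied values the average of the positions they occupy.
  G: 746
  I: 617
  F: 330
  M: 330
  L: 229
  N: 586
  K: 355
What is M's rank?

Sorted (ascending): 229, 330, 330, 355, 586, 617, 746
The 2 values of 330 occupy positions 2–3 → average rank (2+3)/2 = 2.5.
M has value 330 → rank 2.5.

2.5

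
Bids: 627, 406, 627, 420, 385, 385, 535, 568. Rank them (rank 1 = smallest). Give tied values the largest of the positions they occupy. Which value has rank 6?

Sorted (ascending): 385, 385, 406, 420, 535, 568, 627, 627
The 2 values of 385 occupy positions 1–2 → each gets rank 2.
The 2 values of 627 occupy positions 7–8 → each gets rank 8.
Rank 6 → value 568.

568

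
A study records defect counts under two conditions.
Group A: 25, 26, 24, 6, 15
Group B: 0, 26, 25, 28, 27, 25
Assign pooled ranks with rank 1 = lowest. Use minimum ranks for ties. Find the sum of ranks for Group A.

Sorted (ascending): 0, 6, 15, 24, 25, 25, 25, 26, 26, 27, 28
The 3 values of 25 occupy positions 5–7 → each gets rank 5.
The 2 values of 26 occupy positions 8–9 → each gets rank 8.
Group A values → pooled ranks: 25→5, 26→8, 24→4, 6→2, 15→3
Rank sum = 5 + 8 + 4 + 2 + 3 = 22

22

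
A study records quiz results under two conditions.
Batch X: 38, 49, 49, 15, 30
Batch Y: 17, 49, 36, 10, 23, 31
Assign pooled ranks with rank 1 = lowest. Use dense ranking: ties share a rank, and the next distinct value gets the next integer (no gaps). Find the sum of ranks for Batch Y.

30

Sorted (ascending): 10, 15, 17, 23, 30, 31, 36, 38, 49, 49, 49
The 3 values of 49 share dense rank 9.
Remaining distinct values take the next consecutive integers.
Batch Y values → pooled ranks: 17→3, 49→9, 36→7, 10→1, 23→4, 31→6
Rank sum = 3 + 9 + 7 + 1 + 4 + 6 = 30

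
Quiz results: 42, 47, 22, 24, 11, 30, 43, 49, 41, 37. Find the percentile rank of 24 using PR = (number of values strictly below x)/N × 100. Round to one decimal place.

N = 10.
Strictly below 24: 2. Equal to 24: 1.
PR = 2/10 × 100 = 20.0

20.0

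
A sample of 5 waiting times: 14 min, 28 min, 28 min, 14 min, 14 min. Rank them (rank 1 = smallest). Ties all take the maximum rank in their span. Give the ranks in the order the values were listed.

Sorted (ascending): 14, 14, 14, 28, 28
The 3 values of 14 occupy positions 1–3 → each gets rank 3.
The 2 values of 28 occupy positions 4–5 → each gets rank 5.

3, 5, 5, 3, 3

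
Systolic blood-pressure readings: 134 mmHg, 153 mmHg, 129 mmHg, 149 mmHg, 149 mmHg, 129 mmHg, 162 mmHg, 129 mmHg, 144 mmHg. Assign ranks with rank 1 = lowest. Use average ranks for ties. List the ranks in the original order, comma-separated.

Sorted (ascending): 129, 129, 129, 134, 144, 149, 149, 153, 162
The 3 values of 129 occupy positions 1–3 → average rank 2.
The 2 values of 149 occupy positions 6–7 → average rank (6+7)/2 = 6.5.

4, 8, 2, 6.5, 6.5, 2, 9, 2, 5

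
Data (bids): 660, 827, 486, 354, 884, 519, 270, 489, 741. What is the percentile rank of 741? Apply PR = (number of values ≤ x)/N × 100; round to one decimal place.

77.8

N = 9.
Strictly below 741: 6. Equal to 741: 1.
PR = 7/9 × 100 = 77.8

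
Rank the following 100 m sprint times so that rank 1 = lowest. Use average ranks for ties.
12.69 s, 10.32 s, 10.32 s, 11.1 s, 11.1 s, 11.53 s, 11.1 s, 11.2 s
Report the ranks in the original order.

8, 1.5, 1.5, 4, 4, 7, 4, 6

Sorted (ascending): 10.32, 10.32, 11.1, 11.1, 11.1, 11.2, 11.53, 12.69
The 2 values of 10.32 occupy positions 1–2 → average rank (1+2)/2 = 1.5.
The 3 values of 11.1 occupy positions 3–5 → average rank 4.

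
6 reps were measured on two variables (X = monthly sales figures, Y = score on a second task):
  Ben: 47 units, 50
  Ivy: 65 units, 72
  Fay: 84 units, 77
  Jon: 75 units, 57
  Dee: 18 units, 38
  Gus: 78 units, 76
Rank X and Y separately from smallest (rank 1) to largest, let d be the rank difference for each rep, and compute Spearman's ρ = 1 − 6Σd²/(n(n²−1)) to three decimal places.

Ranks of variable 1: 2, 3, 6, 4, 1, 5
Ranks of variable 2: 2, 4, 6, 3, 1, 5
d = r₁ − r₂: 0, -1, 0, 1, 0, 0
d²: 0, 1, 0, 1, 0, 0; Σd² = 2
ρ = 1 − 6·2/(6·35) = 1 − 12/210 = 0.943

0.943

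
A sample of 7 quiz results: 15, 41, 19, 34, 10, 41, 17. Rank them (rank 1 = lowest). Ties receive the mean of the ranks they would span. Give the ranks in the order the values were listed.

Sorted (ascending): 10, 15, 17, 19, 34, 41, 41
The 2 values of 41 occupy positions 6–7 → average rank (6+7)/2 = 6.5.

2, 6.5, 4, 5, 1, 6.5, 3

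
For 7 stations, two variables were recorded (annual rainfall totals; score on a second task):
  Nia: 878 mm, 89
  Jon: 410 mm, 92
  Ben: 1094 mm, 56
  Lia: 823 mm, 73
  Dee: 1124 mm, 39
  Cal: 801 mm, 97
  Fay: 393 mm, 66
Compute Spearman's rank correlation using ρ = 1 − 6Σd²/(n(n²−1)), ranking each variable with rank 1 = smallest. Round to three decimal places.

-0.571

Ranks of variable 1: 5, 2, 6, 4, 7, 3, 1
Ranks of variable 2: 5, 6, 2, 4, 1, 7, 3
d = r₁ − r₂: 0, -4, 4, 0, 6, -4, -2
d²: 0, 16, 16, 0, 36, 16, 4; Σd² = 88
ρ = 1 − 6·88/(7·48) = 1 − 528/336 = -0.571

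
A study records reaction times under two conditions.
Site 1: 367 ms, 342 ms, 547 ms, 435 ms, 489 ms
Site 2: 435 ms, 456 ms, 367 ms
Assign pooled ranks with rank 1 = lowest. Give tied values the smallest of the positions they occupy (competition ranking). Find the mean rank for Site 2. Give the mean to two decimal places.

Sorted (ascending): 342, 367, 367, 435, 435, 456, 489, 547
The 2 values of 367 occupy positions 2–3 → each gets rank 2.
The 2 values of 435 occupy positions 4–5 → each gets rank 4.
Site 2 values → pooled ranks: 435→4, 456→6, 367→2
Mean rank = (4 + 6 + 2) / 3 = 4.00

4.00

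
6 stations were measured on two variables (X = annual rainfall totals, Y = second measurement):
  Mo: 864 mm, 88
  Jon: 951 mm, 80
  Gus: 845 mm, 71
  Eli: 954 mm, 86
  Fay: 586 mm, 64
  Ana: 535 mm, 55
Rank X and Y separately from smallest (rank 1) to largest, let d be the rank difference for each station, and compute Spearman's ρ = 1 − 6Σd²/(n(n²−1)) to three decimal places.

0.829

Ranks of variable 1: 4, 5, 3, 6, 2, 1
Ranks of variable 2: 6, 4, 3, 5, 2, 1
d = r₁ − r₂: -2, 1, 0, 1, 0, 0
d²: 4, 1, 0, 1, 0, 0; Σd² = 6
ρ = 1 − 6·6/(6·35) = 1 − 36/210 = 0.829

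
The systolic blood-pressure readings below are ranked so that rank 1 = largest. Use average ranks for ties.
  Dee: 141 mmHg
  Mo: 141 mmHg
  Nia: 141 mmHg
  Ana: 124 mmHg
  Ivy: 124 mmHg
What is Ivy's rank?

Sorted (descending): 141, 141, 141, 124, 124
The 3 values of 141 occupy positions 1–3 → average rank 2.
The 2 values of 124 occupy positions 4–5 → average rank (4+5)/2 = 4.5.
Ivy has value 124 mmHg → rank 4.5.

4.5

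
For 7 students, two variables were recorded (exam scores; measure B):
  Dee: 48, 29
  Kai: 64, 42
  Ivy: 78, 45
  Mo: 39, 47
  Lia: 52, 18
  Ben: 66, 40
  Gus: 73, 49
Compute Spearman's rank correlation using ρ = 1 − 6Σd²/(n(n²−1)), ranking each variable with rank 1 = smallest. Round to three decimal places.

Ranks of variable 1: 2, 4, 7, 1, 3, 5, 6
Ranks of variable 2: 2, 4, 5, 6, 1, 3, 7
d = r₁ − r₂: 0, 0, 2, -5, 2, 2, -1
d²: 0, 0, 4, 25, 4, 4, 1; Σd² = 38
ρ = 1 − 6·38/(7·48) = 1 − 228/336 = 0.321

0.321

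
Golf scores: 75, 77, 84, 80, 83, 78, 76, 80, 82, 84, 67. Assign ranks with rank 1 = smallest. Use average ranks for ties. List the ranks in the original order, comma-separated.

2, 4, 10.5, 6.5, 9, 5, 3, 6.5, 8, 10.5, 1

Sorted (ascending): 67, 75, 76, 77, 78, 80, 80, 82, 83, 84, 84
The 2 values of 80 occupy positions 6–7 → average rank (6+7)/2 = 6.5.
The 2 values of 84 occupy positions 10–11 → average rank (10+11)/2 = 10.5.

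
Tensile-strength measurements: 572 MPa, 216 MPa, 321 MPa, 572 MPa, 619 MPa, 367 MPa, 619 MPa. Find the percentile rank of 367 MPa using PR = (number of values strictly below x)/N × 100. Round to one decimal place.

N = 7.
Strictly below 367: 2. Equal to 367: 1.
PR = 2/7 × 100 = 28.6

28.6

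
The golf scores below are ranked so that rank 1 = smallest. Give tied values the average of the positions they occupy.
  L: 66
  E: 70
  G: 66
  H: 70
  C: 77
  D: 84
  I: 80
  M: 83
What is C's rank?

5

Sorted (ascending): 66, 66, 70, 70, 77, 80, 83, 84
The 2 values of 66 occupy positions 1–2 → average rank (1+2)/2 = 1.5.
The 2 values of 70 occupy positions 3–4 → average rank (3+4)/2 = 3.5.
C has value 77 → rank 5.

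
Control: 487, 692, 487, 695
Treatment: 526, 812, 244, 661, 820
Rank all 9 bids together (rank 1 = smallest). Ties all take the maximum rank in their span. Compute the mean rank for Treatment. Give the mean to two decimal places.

Sorted (ascending): 244, 487, 487, 526, 661, 692, 695, 812, 820
The 2 values of 487 occupy positions 2–3 → each gets rank 3.
Treatment values → pooled ranks: 526→4, 812→8, 244→1, 661→5, 820→9
Mean rank = (4 + 8 + 1 + 5 + 9) / 5 = 5.40

5.40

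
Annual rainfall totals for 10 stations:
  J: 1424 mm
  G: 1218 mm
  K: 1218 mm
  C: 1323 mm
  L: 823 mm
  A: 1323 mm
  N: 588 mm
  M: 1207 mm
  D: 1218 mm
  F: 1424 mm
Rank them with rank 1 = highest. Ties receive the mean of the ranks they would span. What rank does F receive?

1.5

Sorted (descending): 1424, 1424, 1323, 1323, 1218, 1218, 1218, 1207, 823, 588
The 2 values of 1424 occupy positions 1–2 → average rank (1+2)/2 = 1.5.
The 2 values of 1323 occupy positions 3–4 → average rank (3+4)/2 = 3.5.
The 3 values of 1218 occupy positions 5–7 → average rank 6.
F has value 1424 mm → rank 1.5.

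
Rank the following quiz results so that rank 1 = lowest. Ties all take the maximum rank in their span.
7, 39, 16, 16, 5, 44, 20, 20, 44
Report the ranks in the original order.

Sorted (ascending): 5, 7, 16, 16, 20, 20, 39, 44, 44
The 2 values of 16 occupy positions 3–4 → each gets rank 4.
The 2 values of 20 occupy positions 5–6 → each gets rank 6.
The 2 values of 44 occupy positions 8–9 → each gets rank 9.

2, 7, 4, 4, 1, 9, 6, 6, 9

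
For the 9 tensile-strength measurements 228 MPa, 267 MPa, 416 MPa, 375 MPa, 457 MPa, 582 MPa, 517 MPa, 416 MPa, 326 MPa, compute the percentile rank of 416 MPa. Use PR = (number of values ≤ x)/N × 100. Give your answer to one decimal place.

66.7

N = 9.
Strictly below 416: 4. Equal to 416: 2.
PR = 6/9 × 100 = 66.7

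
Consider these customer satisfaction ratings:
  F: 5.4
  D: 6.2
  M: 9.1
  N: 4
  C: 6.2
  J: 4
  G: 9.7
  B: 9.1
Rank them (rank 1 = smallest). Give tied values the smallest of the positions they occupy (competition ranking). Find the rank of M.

6

Sorted (ascending): 4, 4, 5.4, 6.2, 6.2, 9.1, 9.1, 9.7
The 2 values of 4 occupy positions 1–2 → each gets rank 1.
The 2 values of 6.2 occupy positions 4–5 → each gets rank 4.
The 2 values of 9.1 occupy positions 6–7 → each gets rank 6.
M has value 9.1 → rank 6.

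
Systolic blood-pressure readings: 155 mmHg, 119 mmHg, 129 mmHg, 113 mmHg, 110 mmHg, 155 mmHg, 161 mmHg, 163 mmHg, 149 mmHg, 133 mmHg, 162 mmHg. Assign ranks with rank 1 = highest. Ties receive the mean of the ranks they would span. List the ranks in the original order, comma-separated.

Sorted (descending): 163, 162, 161, 155, 155, 149, 133, 129, 119, 113, 110
The 2 values of 155 occupy positions 4–5 → average rank (4+5)/2 = 4.5.

4.5, 9, 8, 10, 11, 4.5, 3, 1, 6, 7, 2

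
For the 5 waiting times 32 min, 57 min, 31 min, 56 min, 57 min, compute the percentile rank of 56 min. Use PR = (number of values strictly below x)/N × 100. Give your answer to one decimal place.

N = 5.
Strictly below 56: 2. Equal to 56: 1.
PR = 2/5 × 100 = 40.0

40.0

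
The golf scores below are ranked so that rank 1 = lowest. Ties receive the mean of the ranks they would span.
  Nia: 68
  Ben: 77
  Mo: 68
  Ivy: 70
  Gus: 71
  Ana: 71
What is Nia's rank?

Sorted (ascending): 68, 68, 70, 71, 71, 77
The 2 values of 68 occupy positions 1–2 → average rank (1+2)/2 = 1.5.
The 2 values of 71 occupy positions 4–5 → average rank (4+5)/2 = 4.5.
Nia has value 68 → rank 1.5.

1.5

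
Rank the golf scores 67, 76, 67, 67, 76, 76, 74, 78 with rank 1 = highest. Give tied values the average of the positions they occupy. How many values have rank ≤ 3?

Sorted (descending): 78, 76, 76, 76, 74, 67, 67, 67
The 3 values of 76 occupy positions 2–4 → average rank 3.
The 3 values of 67 occupy positions 6–8 → average rank 7.
Ranks ≤ 3: {1, 3, 3, 3} → 4 values.

4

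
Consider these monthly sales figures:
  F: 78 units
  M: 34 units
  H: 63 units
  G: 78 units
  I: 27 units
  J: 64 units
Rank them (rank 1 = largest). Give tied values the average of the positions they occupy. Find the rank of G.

1.5

Sorted (descending): 78, 78, 64, 63, 34, 27
The 2 values of 78 occupy positions 1–2 → average rank (1+2)/2 = 1.5.
G has value 78 units → rank 1.5.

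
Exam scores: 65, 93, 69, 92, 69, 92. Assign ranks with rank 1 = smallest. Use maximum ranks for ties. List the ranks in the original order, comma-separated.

Sorted (ascending): 65, 69, 69, 92, 92, 93
The 2 values of 69 occupy positions 2–3 → each gets rank 3.
The 2 values of 92 occupy positions 4–5 → each gets rank 5.

1, 6, 3, 5, 3, 5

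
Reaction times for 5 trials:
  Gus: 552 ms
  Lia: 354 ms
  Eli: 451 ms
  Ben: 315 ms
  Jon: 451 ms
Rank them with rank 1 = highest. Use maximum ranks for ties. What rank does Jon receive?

3

Sorted (descending): 552, 451, 451, 354, 315
The 2 values of 451 occupy positions 2–3 → each gets rank 3.
Jon has value 451 ms → rank 3.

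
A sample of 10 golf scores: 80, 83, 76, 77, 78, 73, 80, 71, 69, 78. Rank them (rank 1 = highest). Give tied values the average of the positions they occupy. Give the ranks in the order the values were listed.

Sorted (descending): 83, 80, 80, 78, 78, 77, 76, 73, 71, 69
The 2 values of 80 occupy positions 2–3 → average rank (2+3)/2 = 2.5.
The 2 values of 78 occupy positions 4–5 → average rank (4+5)/2 = 4.5.

2.5, 1, 7, 6, 4.5, 8, 2.5, 9, 10, 4.5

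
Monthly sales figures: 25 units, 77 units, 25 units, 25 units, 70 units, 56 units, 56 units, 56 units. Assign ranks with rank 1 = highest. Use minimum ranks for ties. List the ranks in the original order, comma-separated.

6, 1, 6, 6, 2, 3, 3, 3

Sorted (descending): 77, 70, 56, 56, 56, 25, 25, 25
The 3 values of 56 occupy positions 3–5 → each gets rank 3.
The 3 values of 25 occupy positions 6–8 → each gets rank 6.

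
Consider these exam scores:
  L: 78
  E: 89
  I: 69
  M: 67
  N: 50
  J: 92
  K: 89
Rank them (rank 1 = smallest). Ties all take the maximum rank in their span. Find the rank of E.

Sorted (ascending): 50, 67, 69, 78, 89, 89, 92
The 2 values of 89 occupy positions 5–6 → each gets rank 6.
E has value 89 → rank 6.

6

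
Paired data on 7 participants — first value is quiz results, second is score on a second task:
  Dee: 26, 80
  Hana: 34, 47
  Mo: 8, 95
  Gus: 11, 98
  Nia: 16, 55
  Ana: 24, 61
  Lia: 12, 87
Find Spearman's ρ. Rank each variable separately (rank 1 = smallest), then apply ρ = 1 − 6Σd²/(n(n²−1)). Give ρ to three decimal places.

-0.821

Ranks of variable 1: 6, 7, 1, 2, 4, 5, 3
Ranks of variable 2: 4, 1, 6, 7, 2, 3, 5
d = r₁ − r₂: 2, 6, -5, -5, 2, 2, -2
d²: 4, 36, 25, 25, 4, 4, 4; Σd² = 102
ρ = 1 − 6·102/(7·48) = 1 − 612/336 = -0.821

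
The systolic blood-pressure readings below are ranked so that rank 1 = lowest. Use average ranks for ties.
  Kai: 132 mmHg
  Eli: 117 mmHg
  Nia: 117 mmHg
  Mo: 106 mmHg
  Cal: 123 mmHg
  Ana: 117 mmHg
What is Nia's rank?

3

Sorted (ascending): 106, 117, 117, 117, 123, 132
The 3 values of 117 occupy positions 2–4 → average rank 3.
Nia has value 117 mmHg → rank 3.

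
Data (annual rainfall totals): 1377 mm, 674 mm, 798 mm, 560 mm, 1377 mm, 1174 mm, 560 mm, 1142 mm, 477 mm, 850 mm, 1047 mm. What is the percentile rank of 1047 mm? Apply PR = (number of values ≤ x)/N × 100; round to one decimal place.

63.6

N = 11.
Strictly below 1047: 6. Equal to 1047: 1.
PR = 7/11 × 100 = 63.6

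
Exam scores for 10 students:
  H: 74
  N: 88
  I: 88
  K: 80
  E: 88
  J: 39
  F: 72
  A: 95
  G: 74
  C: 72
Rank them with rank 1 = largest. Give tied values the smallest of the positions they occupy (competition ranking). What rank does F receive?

Sorted (descending): 95, 88, 88, 88, 80, 74, 74, 72, 72, 39
The 3 values of 88 occupy positions 2–4 → each gets rank 2.
The 2 values of 74 occupy positions 6–7 → each gets rank 6.
The 2 values of 72 occupy positions 8–9 → each gets rank 8.
F has value 72 → rank 8.

8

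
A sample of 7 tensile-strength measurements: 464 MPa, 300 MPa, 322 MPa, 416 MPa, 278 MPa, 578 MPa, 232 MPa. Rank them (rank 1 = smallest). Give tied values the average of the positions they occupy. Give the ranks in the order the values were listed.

Sorted (ascending): 232, 278, 300, 322, 416, 464, 578
No ties — each value takes its position as its rank.

6, 3, 4, 5, 2, 7, 1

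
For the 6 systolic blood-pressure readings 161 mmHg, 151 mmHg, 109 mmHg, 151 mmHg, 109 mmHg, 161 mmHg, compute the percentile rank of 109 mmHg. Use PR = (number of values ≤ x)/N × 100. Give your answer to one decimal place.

33.3

N = 6.
Strictly below 109: 0. Equal to 109: 2.
PR = 2/6 × 100 = 33.3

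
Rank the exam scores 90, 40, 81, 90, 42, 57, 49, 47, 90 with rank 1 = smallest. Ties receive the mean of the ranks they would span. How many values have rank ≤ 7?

Sorted (ascending): 40, 42, 47, 49, 57, 81, 90, 90, 90
The 3 values of 90 occupy positions 7–9 → average rank 8.
Ranks ≤ 7: {1, 2, 3, 4, 5, 6} → 6 values.

6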